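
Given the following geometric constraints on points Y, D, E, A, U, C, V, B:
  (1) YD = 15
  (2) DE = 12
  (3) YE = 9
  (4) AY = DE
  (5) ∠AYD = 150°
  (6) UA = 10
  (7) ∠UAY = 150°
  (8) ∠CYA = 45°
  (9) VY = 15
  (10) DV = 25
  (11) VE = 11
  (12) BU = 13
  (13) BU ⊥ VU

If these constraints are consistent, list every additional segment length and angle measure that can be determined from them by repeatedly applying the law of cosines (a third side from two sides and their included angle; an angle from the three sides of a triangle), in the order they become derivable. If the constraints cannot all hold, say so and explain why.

These constraints are not satisfiable: by the triangle inequality in triangle EDV, (2) DE = 12 and (11) VE = 11 force DV ≤ 12 + 11 = 23, but (10) says DV = 25. No planar figure meets all of them, so nothing further can be derived.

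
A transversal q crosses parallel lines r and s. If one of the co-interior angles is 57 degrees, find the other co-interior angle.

Co-interior angles (same-side interior) formed by parallel lines and a transversal are supplementary (sum to 180 degrees).
The given angle is 57 degrees.
The co-interior angle = 180 - 57 = 123 degrees.

123 degrees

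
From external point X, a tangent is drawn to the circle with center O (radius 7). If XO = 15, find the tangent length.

tangent = √(d² - r²) = √(15² - 7²) = √(225 - 49) = √176 = 4*sqrt(11)

4*sqrt(11)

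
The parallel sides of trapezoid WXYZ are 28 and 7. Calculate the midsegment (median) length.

The midsegment of a trapezoid = (base1 + base2) / 2
midsegment = (28 + 7) / 2
midsegment = 35 / 2
midsegment = 35/2

35/2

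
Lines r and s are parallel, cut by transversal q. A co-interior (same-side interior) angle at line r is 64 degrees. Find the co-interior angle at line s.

Co-interior angles (same-side interior) formed by parallel lines and a transversal are supplementary (sum to 180 degrees).
The given angle is 64 degrees.
The co-interior angle = 180 - 64 = 116 degrees.

116 degrees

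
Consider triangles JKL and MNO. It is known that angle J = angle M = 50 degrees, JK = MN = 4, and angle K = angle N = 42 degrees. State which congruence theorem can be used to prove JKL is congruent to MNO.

The given information provides:
angle J = angle M = 50 degrees, JK = MN = 4, and angle K = angle N = 42 degrees
This matches the ASA congruence theorem.
Two pairs of corresponding angles and the included side are equal (Angle-Side-Angle).

ASA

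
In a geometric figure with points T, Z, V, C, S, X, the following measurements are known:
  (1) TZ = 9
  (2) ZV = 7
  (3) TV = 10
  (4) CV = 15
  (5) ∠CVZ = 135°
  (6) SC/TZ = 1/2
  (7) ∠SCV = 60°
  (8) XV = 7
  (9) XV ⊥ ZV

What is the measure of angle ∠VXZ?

Step 1: By the law of cosines on triangle XVZ: XZ² = 7² + 7² − 2·7·7·cos(90°) = 98, so XZ = 7·√2.
Step 2: By the inverse law of cosines on triangle VXZ: cos(∠VXZ) = (7² + (7·√2)² − 7²) / (2·7·7·√2) = 98/138.59 = 0.7071, so ∠VXZ = 45°.

Therefore, the measure of angle ∠VXZ = 45°.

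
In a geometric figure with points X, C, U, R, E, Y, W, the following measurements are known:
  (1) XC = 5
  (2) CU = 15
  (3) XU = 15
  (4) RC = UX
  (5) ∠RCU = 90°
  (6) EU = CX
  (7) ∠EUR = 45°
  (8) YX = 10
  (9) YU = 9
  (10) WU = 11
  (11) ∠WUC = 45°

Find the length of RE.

From the given relations: RC = UX = 15; EU = CX = 5.
Step 1: By the law of cosines on triangle UCR: UR² = 15² + 15² − 2·15·15·cos(90°) = 450, so UR = 15·√2.
Step 2: By the law of cosines on triangle RUE: RE² = (15·√2)² + 5² − 2·15·√2·5·cos(45°) = 325, so RE = 5·√13.

Therefore, the length of RE = 5·√13.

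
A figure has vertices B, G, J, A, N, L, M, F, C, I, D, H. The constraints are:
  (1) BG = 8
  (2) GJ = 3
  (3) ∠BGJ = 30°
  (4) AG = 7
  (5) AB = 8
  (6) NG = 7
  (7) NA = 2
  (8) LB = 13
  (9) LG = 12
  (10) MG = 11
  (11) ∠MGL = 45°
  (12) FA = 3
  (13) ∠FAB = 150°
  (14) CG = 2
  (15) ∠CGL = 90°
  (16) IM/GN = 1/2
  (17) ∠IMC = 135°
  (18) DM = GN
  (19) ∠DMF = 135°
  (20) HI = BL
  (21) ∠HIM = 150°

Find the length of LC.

Step 1: By the law of cosines on triangle LGC: LC² = 12² + 2² − 2·12·2·cos(90°) = 148, so LC = 2·√37.

Therefore, the length of LC = 2·√37.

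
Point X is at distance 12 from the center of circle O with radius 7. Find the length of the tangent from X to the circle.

tangent = √(d² - r²) = √(12² - 7²) = √(144 - 49) = √95 = sqrt(95)

sqrt(95)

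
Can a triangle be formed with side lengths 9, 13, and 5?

Check all three triangle inequalities:
9 + 13 = 22 > 5 ✓
9 + 5 = 14 > 13 ✓
13 + 5 = 18 > 9 ✓
All conditions hold, so these sides form a valid triangle.

Yes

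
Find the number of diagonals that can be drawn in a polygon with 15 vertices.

Total line segments between 15 vertices = C(15,2) = 105.
Subtract the 15 sides: 105 - 15 = 90 diagonals.

90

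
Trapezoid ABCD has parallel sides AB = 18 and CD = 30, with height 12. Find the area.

Area of a trapezoid = (base1 + base2) * height / 2
Area = (18 + 30) * 12 / 2
Area = 48 * 12 / 2
Area = 576 / 2
Area = 288

288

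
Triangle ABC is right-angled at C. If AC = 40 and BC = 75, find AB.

By the Pythagorean theorem: AB^2 = AC^2 + BC^2
AB^2 = 40^2 + 75^2 = 1600 + 5625 = 7225
AB = sqrt(7225) = 85

85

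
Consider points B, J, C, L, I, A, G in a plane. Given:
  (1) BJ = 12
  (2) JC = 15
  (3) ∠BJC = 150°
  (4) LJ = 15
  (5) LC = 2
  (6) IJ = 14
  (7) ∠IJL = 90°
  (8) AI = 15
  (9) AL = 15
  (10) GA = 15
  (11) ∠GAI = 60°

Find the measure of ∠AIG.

Step 1: By the law of cosines on triangle IAG: IG² = 15² + 15² − 2·15·15·cos(60°) = 225, so IG = 15.
Step 2: By the inverse law of cosines on triangle AIG: cos(∠AIG) = (15² + 15² − 15²) / (2·15·15) = 225/450 = 0.5, so ∠AIG = 60°.

Therefore, the measure of angle ∠AIG = 60°.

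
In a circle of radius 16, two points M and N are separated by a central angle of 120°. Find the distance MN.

Drop a perpendicular from the center to the chord, bisecting both the chord and the central angle.
Each half-chord = r sin(θ/2) = 16 sin(60°).
The full chord = 2 × 16 × sin(60°) = 16*sqrt(3).

16*sqrt(3)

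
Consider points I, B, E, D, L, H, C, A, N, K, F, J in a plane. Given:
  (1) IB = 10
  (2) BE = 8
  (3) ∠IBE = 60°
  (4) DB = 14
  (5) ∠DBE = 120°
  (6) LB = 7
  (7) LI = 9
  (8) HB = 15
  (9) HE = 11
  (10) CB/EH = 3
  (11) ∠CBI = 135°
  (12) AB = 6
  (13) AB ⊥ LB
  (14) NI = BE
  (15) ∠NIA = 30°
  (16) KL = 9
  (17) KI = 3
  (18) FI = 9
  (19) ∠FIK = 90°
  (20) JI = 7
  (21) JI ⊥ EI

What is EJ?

Step 1: By the law of cosines on triangle EBI: EI² = 8² + 10² − 2·8·10·cos(60°) = 84, so EI = 2·√21.
Step 2: By the law of cosines on triangle EIJ: EJ² = (2·√21)² + 7² − 2·2·√21·7·cos(90°) = 133, so EJ = √133.

Therefore, the length of EJ = √133.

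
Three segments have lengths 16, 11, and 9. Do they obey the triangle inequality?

Yes.
The triangle inequality requires that the sum of any two sides exceeds the third.
Here 9 + 11 = 20 > 16, so the condition is met.

Yes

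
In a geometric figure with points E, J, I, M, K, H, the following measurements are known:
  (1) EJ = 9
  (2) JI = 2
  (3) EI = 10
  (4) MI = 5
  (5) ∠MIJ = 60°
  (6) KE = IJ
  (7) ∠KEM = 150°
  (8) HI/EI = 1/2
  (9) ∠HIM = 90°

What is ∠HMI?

From the given relations: HI = 1/2·EI = 1/2·10 = 5.
Step 1: By the law of cosines on triangle MIH: MH² = 5² + 5² − 2·5·5·cos(90°) = 50, so MH = 5·√2.
Step 2: By the inverse law of cosines on triangle HMI: cos(∠HMI) = ((5·√2)² + 5² − 5²) / (2·5·√2·5) = 50/70.71 = 0.7071, so ∠HMI = 45°.

Therefore, the measure of angle ∠HMI = 45°.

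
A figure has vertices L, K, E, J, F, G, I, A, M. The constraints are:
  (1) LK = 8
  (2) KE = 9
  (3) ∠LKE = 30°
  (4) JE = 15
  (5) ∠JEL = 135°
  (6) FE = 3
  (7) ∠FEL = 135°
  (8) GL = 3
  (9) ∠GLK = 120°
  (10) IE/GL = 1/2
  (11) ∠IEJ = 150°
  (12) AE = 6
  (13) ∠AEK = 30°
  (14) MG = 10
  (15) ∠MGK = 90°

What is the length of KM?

Step 1: By the law of cosines on triangle GLK: GK² = 3² + 8² − 2·3·8·cos(120°) = 97, so GK = √97.
Step 2: By the law of cosines on triangle KGM: KM² = √97² + 10² − 2·√97·10·cos(90°) = 197, so KM = √197.

Therefore, the length of KM = √197.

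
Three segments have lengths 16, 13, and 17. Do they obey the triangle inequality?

For three segments to close into a triangle, no single side can be as long as the other two combined.
The longest side is 17, and 13 + 16 = 29 > 17.
A triangle can be formed.

Yes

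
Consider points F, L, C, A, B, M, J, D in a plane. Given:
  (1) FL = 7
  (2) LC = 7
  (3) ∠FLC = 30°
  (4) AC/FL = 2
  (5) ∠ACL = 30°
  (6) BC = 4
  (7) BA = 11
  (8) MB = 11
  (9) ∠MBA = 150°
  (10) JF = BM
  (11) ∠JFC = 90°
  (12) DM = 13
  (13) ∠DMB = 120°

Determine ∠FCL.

Step 1: By the law of cosines on triangle CLF: CF² = 7² + 7² − 2·7·7·cos(30°) = 13.13, so CF ≈ 3.62.
Step 2: By the inverse law of cosines on triangle FCL: cos(∠FCL) = (3.62² + 7² − 7²) / (2·3.62·7) = 13.13/50.73 = 0.2588, so ∠FCL = 75°.

Therefore, the measure of angle ∠FCL = 75°.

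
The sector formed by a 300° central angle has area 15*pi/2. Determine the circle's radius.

r² = 360 × 15*pi/2 / (π × 300) = 9, so r = 3.

3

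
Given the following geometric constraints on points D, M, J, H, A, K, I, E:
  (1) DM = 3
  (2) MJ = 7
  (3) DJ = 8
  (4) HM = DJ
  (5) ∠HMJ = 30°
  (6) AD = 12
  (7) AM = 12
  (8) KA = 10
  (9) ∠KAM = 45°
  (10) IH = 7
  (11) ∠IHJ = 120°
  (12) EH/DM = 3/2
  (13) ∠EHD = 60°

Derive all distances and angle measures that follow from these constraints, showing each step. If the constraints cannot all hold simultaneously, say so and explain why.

The constraints are consistent.

From the given relations:
  HM = DJ = 8
  EH = 3/2·DM = 3/2·3 ≈ 4.5

Step 1: From MA = 12, AK = 10, and ∠MAK = 45°, by the law of cosines:
  MK² = MA² + AK² - 2·MA·AK·cos(45°) = 144 + 100 - 169.7 = 74.29
  MK ≈ 8.62

Step 2: From JM = 7, MH = 8, and ∠JMH = 30°, by the law of cosines:
  JH² = JM² + MH² - 2·JM·MH·cos(30°) = 49 + 64 - 96.99 = 16.01
  JH ≈ 4

Step 3: From DA = 12, DM = 3, AM = 12, by the inverse law of cosines:
  cos(∠ADM) = (DA² + DM² - AM²) / (2·DA·DM)
  ∠ADM = 82.82°

Step 4: From DJ = 8, DM = 3, JM = 7, by the inverse law of cosines:
  cos(∠JDM) = (DJ² + DM² - JM²) / (2·DJ·DM)
  ∠JDM = 60°

Step 5: From MA = 12, MD = 3, AD = 12, by the inverse law of cosines:
  cos(∠AMD) = (MA² + MD² - AD²) / (2·MA·MD)
  ∠AMD = 82.82°

Step 6: From MD = 3, MJ = 7, DJ = 8, by the inverse law of cosines:
  cos(∠DMJ) = (MD² + MJ² - DJ²) / (2·MD·MJ)
  ∠DMJ = 98.21°

Step 7: From JD = 8, JM = 7, DM = 3, by the inverse law of cosines:
  cos(∠DJM) = (JD² + JM² - DM²) / (2·JD·JM)
  ∠DJM = 21.79°

Step 8: From AD = 12, AM = 12, DM = 3, by the inverse law of cosines:
  cos(∠DAM) = (AD² + AM² - DM²) / (2·AD·AM)
  ∠DAM = 14.36°

Step 9: From JH = 4, HI = 7, and ∠JHI = 120°, by the law of cosines:
  JI² = JH² + HI² - 2·JH·HI·cos(120°) = 16.01 + 49 + 28 = 93.01
  JI ≈ 9.64

Step 10: From MA = 12, MK = 8.62, AK = 10, by the inverse law of cosines:
  cos(∠AMK) = (MA² + MK² - AK²) / (2·MA·MK)
  ∠AMK = 55.12°

Step 11: From JH = 4, JM = 7, HM = 8, by the inverse law of cosines:
  cos(∠HJM) = (JH² + JM² - HM²) / (2·JH·JM)
  ∠HJM = 88.97°

Step 12: From HJ = 4, HM = 8, JM = 7, by the inverse law of cosines:
  cos(∠JHM) = (HJ² + HM² - JM²) / (2·HJ·HM)
  ∠JHM = 61.03°

Step 13: From KA = 10, KM = 8.62, AM = 12, by the inverse law of cosines:
  cos(∠AKM) = (KA² + KM² - AM²) / (2·KA·KM)
  ∠AKM = 79.88°

Step 14: From JH = 4, JI = 9.64, HI = 7, by the inverse law of cosines:
  cos(∠HJI) = (JH² + JI² - HI²) / (2·JH·JI)
  ∠HJI = 38.95°

Step 15: From IH = 7, IJ = 9.64, HJ = 4, by the inverse law of cosines:
  cos(∠HIJ) = (IH² + IJ² - HJ²) / (2·IH·IJ)
  ∠HIJ = 21.05°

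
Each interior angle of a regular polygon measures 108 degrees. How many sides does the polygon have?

Exterior angle = 180 - 108 = 72. n = 360 / 72 = 5.

5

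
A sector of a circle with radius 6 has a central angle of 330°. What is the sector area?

Sector area = π(6²)(11/12) = 33*pi

33*pi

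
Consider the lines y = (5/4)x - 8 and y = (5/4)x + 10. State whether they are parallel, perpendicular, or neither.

Slope of line 1: m1 = 5/4
Slope of line 2: m2 = 5/4
Since m1 = m2 = 5/4, the lines are parallel.

Parallel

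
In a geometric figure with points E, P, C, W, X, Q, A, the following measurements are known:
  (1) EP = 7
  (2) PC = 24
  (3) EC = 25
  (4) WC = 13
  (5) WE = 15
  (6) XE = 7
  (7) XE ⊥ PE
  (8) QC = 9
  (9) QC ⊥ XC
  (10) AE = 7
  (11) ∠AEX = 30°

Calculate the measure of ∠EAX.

Step 1: By the law of cosines on triangle AEX: AX² = 7² + 7² − 2·7·7·cos(30°) = 13.13, so AX ≈ 3.62.
Step 2: By the inverse law of cosines on triangle EAX: cos(∠EAX) = (7² + 3.62² − 7²) / (2·7·3.62) = 13.13/50.73 = 0.2588, so ∠EAX = 75°.

Therefore, the measure of angle ∠EAX = 75°.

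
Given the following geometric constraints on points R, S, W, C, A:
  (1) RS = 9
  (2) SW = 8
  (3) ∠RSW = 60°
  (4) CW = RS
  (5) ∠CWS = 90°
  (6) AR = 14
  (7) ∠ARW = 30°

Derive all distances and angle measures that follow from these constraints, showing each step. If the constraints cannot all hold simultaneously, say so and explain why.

The constraints are consistent.

From the given relations:
  CW = RS = 9

Step 1: From RS = 9, SW = 8, and ∠RSW = 60°, by the law of cosines:
  RW² = RS² + SW² - 2·RS·SW·cos(60°) = 81 + 64 - 72 = 73
  RW = √73

Step 2: From SW = 8, WC = 9, and ∠SWC = 90°, by the law of cosines:
  SC² = SW² + WC² - 2·SW·WC·cos(90°) = 64 + 81 - 0 = 145
  SC = √145

Step 3: From WR = √73, RA = 14, and ∠WRA = 30°, by the law of cosines:
  WA² = WR² + RA² - 2·WR·RA·cos(30°) = 73 + 196 - 207.2 = 61.82
  WA ≈ 7.86

Step 4: From RS = 9, RW = √73, SW = 8, by the inverse law of cosines:
  cos(∠SRW) = (RS² + RW² - SW²) / (2·RS·RW)
  ∠SRW = 54.18°

Step 5: From SC = √145, SW = 8, CW = 9, by the inverse law of cosines:
  cos(∠CSW) = (SC² + SW² - CW²) / (2·SC·SW)
  ∠CSW = 48.37°

Step 6: From WR = √73, WS = 8, RS = 9, by the inverse law of cosines:
  cos(∠RWS) = (WR² + WS² - RS²) / (2·WR·WS)
  ∠RWS = 65.82°

Step 7: From CS = √145, CW = 9, SW = 8, by the inverse law of cosines:
  cos(∠SCW) = (CS² + CW² - SW²) / (2·CS·CW)
  ∠SCW = 41.63°

Step 8: From WA = 7.86, WR = √73, AR = 14, by the inverse law of cosines:
  cos(∠AWR) = (WA² + WR² - AR²) / (2·WA·WR)
  ∠AWR = 117.09°

Step 9: From AR = 14, AW = 7.86, RW = √73, by the inverse law of cosines:
  cos(∠RAW) = (AR² + AW² - RW²) / (2·AR·AW)
  ∠RAW = 32.91°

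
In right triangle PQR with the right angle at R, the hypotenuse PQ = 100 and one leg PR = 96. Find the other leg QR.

By the Pythagorean theorem: QR^2 = PQ^2 - PR^2
QR^2 = 100^2 - 96^2 = 10000 - 9216 = 784
QR = sqrt(784) = 28

28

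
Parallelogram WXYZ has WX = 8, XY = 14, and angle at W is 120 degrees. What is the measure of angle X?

Opposite sides of a parallelogram are parallel, so consecutive angles form co-interior angles on a transversal.
Co-interior angles sum to 180°, giving angle X = 180 - 120 = 60 degrees.

60 degrees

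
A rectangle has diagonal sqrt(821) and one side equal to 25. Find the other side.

b = sqrt(d^2 - a^2) = sqrt(821 - 625) = sqrt(196) = 14

14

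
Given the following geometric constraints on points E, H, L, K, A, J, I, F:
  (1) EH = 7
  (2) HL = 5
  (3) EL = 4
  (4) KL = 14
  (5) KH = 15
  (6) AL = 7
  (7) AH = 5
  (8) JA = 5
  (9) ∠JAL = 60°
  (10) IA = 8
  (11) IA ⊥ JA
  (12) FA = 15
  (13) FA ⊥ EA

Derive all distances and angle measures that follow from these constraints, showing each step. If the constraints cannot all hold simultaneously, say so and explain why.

The constraints are consistent.

Step 1: From LA = 7, AJ = 5, and ∠LAJ = 60°, by the law of cosines:
  LJ² = LA² + AJ² - 2·LA·AJ·cos(60°) = 49 + 25 - 35 = 39
  LJ = √39

Step 2: From JA = 5, AI = 8, and ∠JAI = 90°, by the law of cosines:
  JI² = JA² + AI² - 2·JA·AI·cos(90°) = 25 + 64 - 0 = 89
  JI = √89

Step 3: From EH = 7, EL = 4, HL = 5, by the inverse law of cosines:
  cos(∠HEL) = (EH² + EL² - HL²) / (2·EH·EL)
  ∠HEL = 44.42°

Step 4: From HA = 5, HL = 5, AL = 7, by the inverse law of cosines:
  cos(∠AHL) = (HA² + HL² - AL²) / (2·HA·HL)
  ∠AHL = 88.85°

Step 5: From HE = 7, HL = 5, EL = 4, by the inverse law of cosines:
  cos(∠EHL) = (HE² + HL² - EL²) / (2·HE·HL)
  ∠EHL = 34.05°

Step 6: From HK = 15, HL = 5, KL = 14, by the inverse law of cosines:
  cos(∠KHL) = (HK² + HL² - KL²) / (2·HK·HL)
  ∠KHL = 68.9°

Step 7: From LA = 7, LH = 5, AH = 5, by the inverse law of cosines:
  cos(∠ALH) = (LA² + LH² - AH²) / (2·LA·LH)
  ∠ALH = 45.57°

Step 8: From LE = 4, LH = 5, EH = 7, by the inverse law of cosines:
  cos(∠ELH) = (LE² + LH² - EH²) / (2·LE·LH)
  ∠ELH = 101.54°

Step 9: From LH = 5, LK = 14, HK = 15, by the inverse law of cosines:
  cos(∠HLK) = (LH² + LK² - HK²) / (2·LH·LK)
  ∠HLK = 91.64°

Step 10: From KH = 15, KL = 14, HL = 5, by the inverse law of cosines:
  cos(∠HKL) = (KH² + KL² - HL²) / (2·KH·KL)
  ∠HKL = 19.46°

Step 11: From AH = 5, AL = 7, HL = 5, by the inverse law of cosines:
  cos(∠HAL) = (AH² + AL² - HL²) / (2·AH·AL)
  ∠HAL = 45.57°

Step 12: From LA = 7, LJ = √39, AJ = 5, by the inverse law of cosines:
  cos(∠ALJ) = (LA² + LJ² - AJ²) / (2·LA·LJ)
  ∠ALJ = 43.9°

Step 13: From JA = 5, JI = √89, AI = 8, by the inverse law of cosines:
  cos(∠AJI) = (JA² + JI² - AI²) / (2·JA·JI)
  ∠AJI = 57.99°

Step 14: From JA = 5, JL = √39, AL = 7, by the inverse law of cosines:
  cos(∠AJL) = (JA² + JL² - AL²) / (2·JA·JL)
  ∠AJL = 76.1°

Step 15: From IA = 8, IJ = √89, AJ = 5, by the inverse law of cosines:
  cos(∠AIJ) = (IA² + IJ² - AJ²) / (2·IA·IJ)
  ∠AIJ = 32.01°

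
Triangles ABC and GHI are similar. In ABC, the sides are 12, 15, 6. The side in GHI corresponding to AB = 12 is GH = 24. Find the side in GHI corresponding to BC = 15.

k = 24/12 = 2. HI = 2 * 15 = 30.

30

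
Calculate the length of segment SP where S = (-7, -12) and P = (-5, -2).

d = sqrt((-5 - -7)^2 + (-2 - -12)^2)
d = sqrt(2^2 + 10^2)
d = sqrt(4 + 100)
d = sqrt(104) = 2*sqrt(26)

2*sqrt(26)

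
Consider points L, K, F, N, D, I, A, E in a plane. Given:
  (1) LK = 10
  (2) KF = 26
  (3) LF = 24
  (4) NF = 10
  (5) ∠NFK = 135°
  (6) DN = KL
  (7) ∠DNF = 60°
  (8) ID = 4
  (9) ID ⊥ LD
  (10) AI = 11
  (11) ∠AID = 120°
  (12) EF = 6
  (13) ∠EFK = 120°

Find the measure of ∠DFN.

From the given relations: DN = KL = 10.
Step 1: By the law of cosines on triangle FND: FD² = 10² + 10² − 2·10·10·cos(60°) = 100, so FD = 10.
Step 2: By the inverse law of cosines on triangle DFN: cos(∠DFN) = (10² + 10² − 10²) / (2·10·10) = 100/200 = 0.5, so ∠DFN = 60°.

Therefore, the measure of angle ∠DFN = 60°.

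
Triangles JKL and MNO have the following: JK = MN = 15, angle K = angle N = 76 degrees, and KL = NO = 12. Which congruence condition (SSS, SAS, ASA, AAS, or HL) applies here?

The given information matches SAS: Two pairs of corresponding sides and the included angle are equal (Side-Angle-Side).

SAS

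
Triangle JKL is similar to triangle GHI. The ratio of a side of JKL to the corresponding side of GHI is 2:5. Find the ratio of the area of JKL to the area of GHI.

The ratio of areas of similar triangles equals the square of the side ratio.
Side ratio = 2:5
Area ratio = (2/5)^2 = 4/25 = 4:25

4:25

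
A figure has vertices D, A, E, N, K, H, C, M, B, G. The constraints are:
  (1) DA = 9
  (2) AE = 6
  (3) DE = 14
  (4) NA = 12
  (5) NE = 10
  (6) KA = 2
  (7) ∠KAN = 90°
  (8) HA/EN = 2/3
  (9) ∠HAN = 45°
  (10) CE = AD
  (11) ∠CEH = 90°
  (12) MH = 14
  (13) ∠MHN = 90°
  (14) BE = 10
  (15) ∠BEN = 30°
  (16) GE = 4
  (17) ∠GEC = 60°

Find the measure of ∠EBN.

Step 1: By the law of cosines on triangle BEN: BN² = 10² + 10² − 2·10·10·cos(30°) = 26.79, so BN ≈ 5.18.
Step 2: By the inverse law of cosines on triangle EBN: cos(∠EBN) = (10² + 5.18² − 10²) / (2·10·5.18) = 26.79/103.53 = 0.2588, so ∠EBN = 75°.

Therefore, the measure of angle ∠EBN = 75°.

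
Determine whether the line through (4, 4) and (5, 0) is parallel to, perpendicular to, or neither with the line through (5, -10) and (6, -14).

Slope of line 1: m1 = (0 - 4)/(5 - 4) = -4/1 = -4
Slope of line 2: m2 = (-14 - -10)/(6 - 5) = -4/1 = -4
Two lines are parallel if and only if they have equal slopes (or both are vertical).
Here m1 = m2 = -4, confirming the lines are parallel.

Parallel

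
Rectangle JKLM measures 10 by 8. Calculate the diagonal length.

d = sqrt(10^2 + 8^2) = sqrt(164) = 2*sqrt(41)

2*sqrt(41)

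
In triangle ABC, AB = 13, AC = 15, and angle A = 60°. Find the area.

Area = (1/2)(13)(15) sin(60°) = (1/2)(13)(15)(sqrt(3)/2) = 195*sqrt(3)/4

195*sqrt(3)/4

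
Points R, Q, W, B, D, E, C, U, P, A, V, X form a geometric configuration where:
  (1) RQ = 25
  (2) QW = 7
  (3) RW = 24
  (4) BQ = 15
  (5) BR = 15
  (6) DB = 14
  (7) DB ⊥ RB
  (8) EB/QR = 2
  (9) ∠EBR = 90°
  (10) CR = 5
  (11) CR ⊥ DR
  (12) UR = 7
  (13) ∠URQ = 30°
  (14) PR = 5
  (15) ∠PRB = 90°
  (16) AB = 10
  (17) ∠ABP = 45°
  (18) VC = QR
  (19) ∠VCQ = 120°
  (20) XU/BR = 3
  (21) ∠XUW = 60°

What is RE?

From the given relations: EB = 2·QR = 2·25 = 50.
Step 1: By the law of cosines on triangle RBE: RE² = 15² + 50² − 2·15·50·cos(90°) = 2725, so RE = 5·√109.

Therefore, the length of RE = 5·√109.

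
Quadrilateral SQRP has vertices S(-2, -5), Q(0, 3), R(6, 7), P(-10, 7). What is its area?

The Shoelace formula works by pairing each vertex with the next (cycling back to the first).
For each pair, compute x_i*y_(i+1) - x_(i+1)*y_i:
  (-2*3 - 0*-5) = -6
  (0*7 - 6*3) = -18
  (6*7 - -10*7) = 112
  (-10*-5 - -2*7) = 64
Taking half the absolute value of the total: Area = (1/2)(152) = 76.

76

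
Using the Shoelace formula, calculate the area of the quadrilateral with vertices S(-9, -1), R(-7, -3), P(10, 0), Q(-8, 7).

The Shoelace formula works by pairing each vertex with the next (cycling back to the first).
For each pair, compute x_i*y_(i+1) - x_(i+1)*y_i:
  (-9*-3 - -7*-1) = 20
  (-7*0 - 10*-3) = 30
  (10*7 - -8*0) = 70
  (-8*-1 - -9*7) = 71
Taking half the absolute value of the total: Area = (1/2)(191) = 191/2.

191/2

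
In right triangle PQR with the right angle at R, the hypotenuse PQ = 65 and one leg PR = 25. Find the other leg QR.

By the Pythagorean theorem: QR^2 = PQ^2 - PR^2
QR^2 = 65^2 - 25^2 = 4225 - 625 = 3600
QR = sqrt(3600) = 60

60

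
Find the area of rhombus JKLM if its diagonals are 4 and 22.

Area of a rhombus = (d1 * d2) / 2
Area = (4 * 22) / 2
Area = 88 / 2
Area = 44

44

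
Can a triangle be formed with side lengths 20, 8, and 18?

Sort the sides: 8, 18, 20.
It suffices to check that the sum of the two smallest exceeds the largest:
8 + 18 = 26 > 20. ✓
Yes, a valid triangle can be formed.

Yes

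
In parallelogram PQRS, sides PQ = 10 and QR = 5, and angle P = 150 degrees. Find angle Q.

In a parallelogram, consecutive angles are supplementary (sum to 180°).
angle Q = 180 - angle P
angle Q = 180 - 150
angle Q = 30 degrees

30 degrees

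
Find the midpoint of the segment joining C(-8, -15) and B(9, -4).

The midpoint is the average of the coordinates:
x: (-8 + 9)/2 = 1/2
y: (-15 + -4)/2 = -19/2
Midpoint = (1/2, -19/2)

(1/2, -19/2)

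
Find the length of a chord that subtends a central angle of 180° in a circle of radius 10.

Drop a perpendicular from the center to the chord, bisecting both the chord and the central angle.
Each half-chord = r sin(θ/2) = 10 sin(90°).
The full chord = 2 × 10 × sin(90°) = 20.

20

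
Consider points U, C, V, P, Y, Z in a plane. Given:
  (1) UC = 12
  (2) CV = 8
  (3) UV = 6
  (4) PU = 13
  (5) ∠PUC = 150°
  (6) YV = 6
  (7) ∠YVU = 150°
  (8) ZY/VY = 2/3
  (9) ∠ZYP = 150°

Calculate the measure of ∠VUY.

Step 1: By the law of cosines on triangle UVY: UY² = 6² + 6² − 2·6·6·cos(150°) = 134.35, so UY ≈ 11.59.
Step 2: By the inverse law of cosines on triangle VUY: cos(∠VUY) = (6² + 11.59² − 6²) / (2·6·11.59) = 134.35/139.09 = 0.9659, so ∠VUY = 15°.

Therefore, the measure of angle ∠VUY = 15°.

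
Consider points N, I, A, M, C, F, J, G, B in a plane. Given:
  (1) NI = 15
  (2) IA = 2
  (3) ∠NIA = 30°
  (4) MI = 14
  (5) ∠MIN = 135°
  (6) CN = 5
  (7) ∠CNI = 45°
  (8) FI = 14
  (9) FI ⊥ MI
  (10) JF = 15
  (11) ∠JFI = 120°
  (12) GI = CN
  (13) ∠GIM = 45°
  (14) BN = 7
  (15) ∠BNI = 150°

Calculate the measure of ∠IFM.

Step 1: By the law of cosines on triangle FIM: FM² = 14² + 14² − 2·14·14·cos(90°) = 392, so FM = 14·√2.
Step 2: By the inverse law of cosines on triangle IFM: cos(∠IFM) = (14² + (14·√2)² − 14²) / (2·14·14·√2) = 392/554.37 = 0.7071, so ∠IFM = 45°.

Therefore, the measure of angle ∠IFM = 45°.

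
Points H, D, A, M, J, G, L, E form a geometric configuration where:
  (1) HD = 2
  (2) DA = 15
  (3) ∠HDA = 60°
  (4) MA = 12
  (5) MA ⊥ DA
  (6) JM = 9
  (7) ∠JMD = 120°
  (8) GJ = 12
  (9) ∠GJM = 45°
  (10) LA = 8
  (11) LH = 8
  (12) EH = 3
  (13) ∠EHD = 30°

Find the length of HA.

Step 1: By the law of cosines on triangle HDA: HA² = 2² + 15² − 2·2·15·cos(60°) = 199, so HA = √199.

Therefore, the length of HA = √199.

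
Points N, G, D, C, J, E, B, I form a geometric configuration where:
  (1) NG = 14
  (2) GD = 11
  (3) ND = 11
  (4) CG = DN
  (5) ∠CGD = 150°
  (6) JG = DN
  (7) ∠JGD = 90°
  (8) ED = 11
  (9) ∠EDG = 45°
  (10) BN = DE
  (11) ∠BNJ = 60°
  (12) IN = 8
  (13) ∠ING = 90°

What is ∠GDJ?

From the given relations: JG = DN = 11.
Step 1: By the law of cosines on triangle DGJ: DJ² = 11² + 11² − 2·11·11·cos(90°) = 242, so DJ = 11·√2.
Step 2: By the inverse law of cosines on triangle GDJ: cos(∠GDJ) = (11² + (11·√2)² − 11²) / (2·11·11·√2) = 242/342.24 = 0.7071, so ∠GDJ = 45°.

Therefore, the measure of angle ∠GDJ = 45°.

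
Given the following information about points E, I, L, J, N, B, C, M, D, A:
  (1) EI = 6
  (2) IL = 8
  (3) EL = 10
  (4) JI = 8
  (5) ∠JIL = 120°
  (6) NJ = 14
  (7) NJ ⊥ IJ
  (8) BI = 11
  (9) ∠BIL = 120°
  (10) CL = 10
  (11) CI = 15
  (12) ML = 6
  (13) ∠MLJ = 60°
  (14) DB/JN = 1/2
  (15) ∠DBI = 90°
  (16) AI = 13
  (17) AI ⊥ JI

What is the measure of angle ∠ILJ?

Step 1: By the law of cosines on triangle LIJ: LJ² = 8² + 8² − 2·8·8·cos(120°) = 192, so LJ = 8·√3.
Step 2: By the inverse law of cosines on triangle ILJ: cos(∠ILJ) = (8² + (8·√3)² − 8²) / (2·8·8·√3) = 192/221.7 = 0.866, so ∠ILJ = 30°.

Therefore, the measure of angle ∠ILJ = 30°.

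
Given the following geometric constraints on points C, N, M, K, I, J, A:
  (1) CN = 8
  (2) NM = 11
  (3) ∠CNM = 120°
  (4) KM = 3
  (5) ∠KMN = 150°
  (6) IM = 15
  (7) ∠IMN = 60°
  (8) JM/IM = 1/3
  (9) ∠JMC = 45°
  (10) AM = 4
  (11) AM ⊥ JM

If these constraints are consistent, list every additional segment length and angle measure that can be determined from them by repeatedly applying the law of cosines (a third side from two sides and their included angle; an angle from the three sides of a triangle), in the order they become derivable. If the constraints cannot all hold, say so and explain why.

The constraints are consistent. Derivable facts, in order:
After 1 step:
- CM ≈ 16.52
- JA = √41
- NI = √181
- NK ≈ 13.68
After 2 steps:
- CJ ≈ 13.46
- ∠AJM = 38.66°
- ∠CMN = 24.79°
- ∠INM = 74.92°
- ∠JAM = 51.34°
- ∠KNM = 6.29°
- ∠MCN = 35.21°
- ∠MIN = 45.08°
- ∠MKN = 23.71°
After 3 steps:
- ∠CJM = 119.77°
- ∠JCM = 15.23°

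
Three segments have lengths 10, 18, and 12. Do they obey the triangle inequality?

Yes.
The triangle inequality requires that the sum of any two sides exceeds the third.
Here 10 + 12 = 22 > 18, so the condition is met.

Yes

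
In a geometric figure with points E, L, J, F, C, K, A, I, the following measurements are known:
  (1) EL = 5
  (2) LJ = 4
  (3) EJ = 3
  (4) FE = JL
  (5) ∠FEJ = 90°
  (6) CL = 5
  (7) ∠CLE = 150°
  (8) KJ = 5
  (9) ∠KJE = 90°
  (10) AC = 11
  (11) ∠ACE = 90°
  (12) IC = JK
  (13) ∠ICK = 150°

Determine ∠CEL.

Step 1: By the law of cosines on triangle ELC: EC² = 5² + 5² − 2·5·5·cos(150°) = 93.3, so EC ≈ 9.66.
Step 2: By the inverse law of cosines on triangle CEL: cos(∠CEL) = (9.66² + 5² − 5²) / (2·9.66·5) = 93.3/96.59 = 0.9659, so ∠CEL = 15°.

Therefore, the measure of angle ∠CEL = 15°.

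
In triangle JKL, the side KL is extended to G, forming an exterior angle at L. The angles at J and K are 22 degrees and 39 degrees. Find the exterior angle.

By the exterior angle theorem, an exterior angle of a triangle equals the sum of the two remote interior angles.
Exterior angle = angle J + angle K
Exterior angle = 22 + 39 = 61 degrees

61 degrees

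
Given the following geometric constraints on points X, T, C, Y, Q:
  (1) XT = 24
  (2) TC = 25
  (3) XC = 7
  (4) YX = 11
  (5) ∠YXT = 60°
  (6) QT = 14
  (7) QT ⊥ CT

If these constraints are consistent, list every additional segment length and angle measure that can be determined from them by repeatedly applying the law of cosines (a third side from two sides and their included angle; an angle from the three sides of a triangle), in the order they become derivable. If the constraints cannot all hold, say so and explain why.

The constraints are consistent. Derivable facts, in order:
After 1 step:
- CQ ≈ 28.65
- TY ≈ 20.81
- ∠CTX = 16.26°
- ∠CXT = 90°
- ∠TCX = 73.74°
After 2 steps:
- ∠CQT = 60.75°
- ∠QCT = 29.25°
- ∠TYX = 92.75°
- ∠XTY = 27.25°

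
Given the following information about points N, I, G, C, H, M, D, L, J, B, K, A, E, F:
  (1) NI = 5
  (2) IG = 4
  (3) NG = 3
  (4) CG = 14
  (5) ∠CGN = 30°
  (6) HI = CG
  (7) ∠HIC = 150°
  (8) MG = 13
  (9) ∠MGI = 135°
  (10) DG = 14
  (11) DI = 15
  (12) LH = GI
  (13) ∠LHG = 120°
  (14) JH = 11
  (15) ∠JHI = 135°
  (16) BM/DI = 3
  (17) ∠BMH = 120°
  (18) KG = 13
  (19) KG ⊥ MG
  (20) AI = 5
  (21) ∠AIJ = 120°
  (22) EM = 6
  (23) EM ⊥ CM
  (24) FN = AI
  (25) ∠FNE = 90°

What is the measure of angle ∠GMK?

Step 1: By the law of cosines on triangle MGK: MK² = 13² + 13² − 2·13·13·cos(90°) = 338, so MK = 13·√2.
Step 2: By the inverse law of cosines on triangle GMK: cos(∠GMK) = (13² + (13·√2)² − 13²) / (2·13·13·√2) = 338/478 = 0.7071, so ∠GMK = 45°.

Therefore, the measure of angle ∠GMK = 45°.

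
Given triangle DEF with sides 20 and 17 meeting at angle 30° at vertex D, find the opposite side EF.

When two sides and the included angle are known, the law of cosines gives the third side.
c^2 = a^2 + b^2 - 2ab cos(C) generalizes the Pythagorean theorem to non-right triangles.
Here: EF^2 = 400 + 289 - 680*(sqrt(3)/2) = 689 - 340*sqrt(3)
EF = sqrt(689 - 340*sqrt(3))

sqrt(689 - 340*sqrt(3))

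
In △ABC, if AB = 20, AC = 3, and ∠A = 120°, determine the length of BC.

Law of cosines: BC^2 = 20^2 + 3^2 - 2(20)(3)cos(120°) = 469, so BC = sqrt(469).

sqrt(469)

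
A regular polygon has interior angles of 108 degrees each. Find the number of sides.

Each interior angle of a regular n-gon is (n - 2) * 180 / n.
Setting this equal to 108:
(n - 2) * 180 / n = 108
Each exterior angle = 180 - 108 = 72 degrees.
Since exterior angles sum to 360: n = 360 / 72 = 5.

5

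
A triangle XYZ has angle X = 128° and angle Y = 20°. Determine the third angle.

The interior angles sum to 180°: angle Z = 180 - 128 - 20 = 32°.
The triangle is obtuse (angles 128°, 20°, 32°).

32 degrees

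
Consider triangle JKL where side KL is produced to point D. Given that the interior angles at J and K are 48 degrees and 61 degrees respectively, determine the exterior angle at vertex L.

The interior angle at L is 180 - 48 - 61 = 71 degrees.
The exterior angle and interior angle at L are supplementary:
Exterior angle = 180 - 71 = 109 degrees.

109 degrees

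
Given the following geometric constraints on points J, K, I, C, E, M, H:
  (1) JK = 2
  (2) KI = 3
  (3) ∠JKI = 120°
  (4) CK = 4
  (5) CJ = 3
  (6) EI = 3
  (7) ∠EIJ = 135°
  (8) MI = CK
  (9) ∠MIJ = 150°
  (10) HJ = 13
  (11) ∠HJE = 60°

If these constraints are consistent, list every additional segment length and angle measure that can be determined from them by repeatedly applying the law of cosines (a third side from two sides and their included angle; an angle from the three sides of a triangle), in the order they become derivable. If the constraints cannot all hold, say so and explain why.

The constraints are consistent. Derivable facts, in order:
After 1 step:
- JI = √19
- ∠CJK = 104.48°
- ∠CKJ = 46.57°
- ∠JCK = 28.96°
After 2 steps:
- JE ≈ 6.82
- JM ≈ 8.07
- ∠IJK = 36.59°
- ∠JIK = 23.41°
After 3 steps:
- EH ≈ 11.26
- ∠EJI = 18.13°
- ∠IEJ = 26.87°
- ∠IJM = 14.34°
- ∠IMJ = 15.66°
After 4 steps:
- ∠EHJ = 31.62°
- ∠HEJ = 88.38°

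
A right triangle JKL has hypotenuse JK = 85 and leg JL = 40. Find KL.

KL = sqrt(85^2 - 40^2) = sqrt(5625) = 75

75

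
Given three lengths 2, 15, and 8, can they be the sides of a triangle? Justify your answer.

The longest side is 15. The other two sides sum to 2 + 8 = 10.
Since 10 ≤ 15, the two shorter sides cannot reach around to close the triangle.

No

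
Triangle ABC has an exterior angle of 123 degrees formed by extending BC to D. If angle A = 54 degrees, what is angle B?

angle B = 123 - 54 = 69 degrees (exterior angle theorem).

69 degrees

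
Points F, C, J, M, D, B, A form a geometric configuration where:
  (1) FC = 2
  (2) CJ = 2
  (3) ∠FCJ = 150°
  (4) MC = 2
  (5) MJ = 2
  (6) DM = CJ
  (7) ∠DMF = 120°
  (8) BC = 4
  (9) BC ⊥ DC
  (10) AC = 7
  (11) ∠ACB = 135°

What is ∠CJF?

Step 1: By the law of cosines on triangle JCF: JF² = 2² + 2² − 2·2·2·cos(150°) = 14.93, so JF ≈ 3.86.
Step 2: By the inverse law of cosines on triangle CJF: cos(∠CJF) = (2² + 3.86² − 2²) / (2·2·3.86) = 14.93/15.45 = 0.9659, so ∠CJF = 15°.

Therefore, the measure of angle ∠CJF = 15°.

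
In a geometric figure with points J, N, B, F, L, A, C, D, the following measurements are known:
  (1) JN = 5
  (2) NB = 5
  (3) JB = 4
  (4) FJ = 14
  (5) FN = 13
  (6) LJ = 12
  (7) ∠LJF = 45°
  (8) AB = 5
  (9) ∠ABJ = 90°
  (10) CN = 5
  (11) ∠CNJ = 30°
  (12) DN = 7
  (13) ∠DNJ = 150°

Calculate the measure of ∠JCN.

Step 1: By the law of cosines on triangle CNJ: CJ² = 5² + 5² − 2·5·5·cos(30°) = 6.7, so CJ ≈ 2.59.
Step 2: By the inverse law of cosines on triangle JCN: cos(∠JCN) = (2.59² + 5² − 5²) / (2·2.59·5) = 6.7/25.88 = 0.2588, so ∠JCN = 75°.

Therefore, the measure of angle ∠JCN = 75°.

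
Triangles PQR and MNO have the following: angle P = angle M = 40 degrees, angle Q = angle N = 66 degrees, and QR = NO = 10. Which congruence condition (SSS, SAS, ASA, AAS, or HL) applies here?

The given information matches AAS: Two pairs of corresponding angles and a non-included side are equal (Angle-Angle-Side).

AAS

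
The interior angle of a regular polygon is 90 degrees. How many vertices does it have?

Each interior angle of a regular n-gon is (n - 2) * 180 / n.
Setting this equal to 90:
(n - 2) * 180 / n = 90
Each exterior angle = 180 - 90 = 90 degrees.
Since exterior angles sum to 360: n = 360 / 90 = 4.

4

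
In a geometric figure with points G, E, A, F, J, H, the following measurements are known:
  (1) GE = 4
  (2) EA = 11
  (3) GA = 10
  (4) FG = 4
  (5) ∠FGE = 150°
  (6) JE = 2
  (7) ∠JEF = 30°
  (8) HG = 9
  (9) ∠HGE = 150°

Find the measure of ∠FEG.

Step 1: By the law of cosines on triangle EGF: EF² = 4² + 4² − 2·4·4·cos(150°) = 59.71, so EF ≈ 7.73.
Step 2: By the inverse law of cosines on triangle FEG: cos(∠FEG) = (7.73² + 4² − 4²) / (2·7.73·4) = 59.71/61.82 = 0.9659, so ∠FEG = 15°.

Therefore, the measure of angle ∠FEG = 15°.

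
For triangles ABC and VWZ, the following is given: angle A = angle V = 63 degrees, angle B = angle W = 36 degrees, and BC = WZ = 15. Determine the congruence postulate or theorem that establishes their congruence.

Consider the given information: angle A = angle V = 63 degrees, angle B = angle W = 36 degrees, and BC = WZ = 15
This is not SSS or ASA: SSS requires all three pairs of sides, but we don't have that. ASA requires two angles and the side between them.
The correct criterion is AAS. Two pairs of corresponding angles and a non-included side are equal (Angle-Angle-Side).

AAS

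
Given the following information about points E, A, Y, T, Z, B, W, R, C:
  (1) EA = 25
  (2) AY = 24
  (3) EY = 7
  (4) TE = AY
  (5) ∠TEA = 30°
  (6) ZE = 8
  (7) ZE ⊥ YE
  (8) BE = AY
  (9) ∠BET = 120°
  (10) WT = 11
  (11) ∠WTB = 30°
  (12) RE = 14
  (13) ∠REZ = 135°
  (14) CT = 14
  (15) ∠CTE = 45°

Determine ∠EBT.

From the given relations: BE = AY = 24; TE = AY = 24.
Step 1: By the law of cosines on triangle BET: BT² = 24² + 24² − 2·24·24·cos(120°) = 1728, so BT ≈ 41.57.
Step 2: By the inverse law of cosines on triangle EBT: cos(∠EBT) = (24² + 41.57² − 24²) / (2·24·41.57) = 1728/1995.32 = 0.866, so ∠EBT = 30°.

Therefore, the measure of angle ∠EBT = 30°.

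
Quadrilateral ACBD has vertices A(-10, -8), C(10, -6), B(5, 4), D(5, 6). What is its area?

Shoelace: sum of cross terms = 240, Area = (1/2)|240| = 120

120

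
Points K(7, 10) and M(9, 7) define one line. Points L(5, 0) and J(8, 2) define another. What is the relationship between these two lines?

Slope of line 1: m1 = (7 - 10)/(9 - 7) = -3/2 = -3/2
Slope of line 2: m2 = (2 - 0)/(8 - 5) = 2/3 = 2/3
m1 * m2 = (-3/2) * (2/3) = -1 = -1, so the lines are perpendicular.

Perpendicular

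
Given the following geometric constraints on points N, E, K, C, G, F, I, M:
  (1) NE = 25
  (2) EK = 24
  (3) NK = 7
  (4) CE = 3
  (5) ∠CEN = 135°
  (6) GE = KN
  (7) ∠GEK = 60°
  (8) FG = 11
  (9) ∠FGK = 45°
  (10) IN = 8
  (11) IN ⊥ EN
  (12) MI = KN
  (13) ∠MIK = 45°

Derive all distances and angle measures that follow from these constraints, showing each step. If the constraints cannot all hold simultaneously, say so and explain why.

The constraints are consistent.

From the given relations:
  GE = KN = 7
  MI = KN = 7

Step 1: From NE = 25, EC = 3, and ∠NEC = 135°, by the law of cosines:
  NC² = NE² + EC² - 2·NE·EC·cos(135°) = 625 + 9 + 106.1 = 740.1
  NC ≈ 27.2

Step 2: From EN = 25, NI = 8, and ∠ENI = 90°, by the law of cosines:
  EI² = EN² + NI² - 2·EN·NI·cos(90°) = 625 + 64 - 0 = 689
  EI ≈ 26.25

Step 3: From KE = 24, EG = 7, and ∠KEG = 60°, by the law of cosines:
  KG² = KE² + EG² - 2·KE·EG·cos(60°) = 576 + 49 - 168 = 457
  KG ≈ 21.38

Step 4: From NE = 25, NK = 7, EK = 24, by the inverse law of cosines:
  cos(∠ENK) = (NE² + NK² - EK²) / (2·NE·NK)
  ∠ENK = 73.74°

Step 5: From EK = 24, EN = 25, KN = 7, by the inverse law of cosines:
  cos(∠KEN) = (EK² + EN² - KN²) / (2·EK·EN)
  ∠KEN = 16.26°

Step 6: From KE = 24, KN = 7, EN = 25, by the inverse law of cosines:
  cos(∠EKN) = (KE² + KN² - EN²) / (2·KE·KN)
  ∠EKN = 90°

Step 7: From KG = 21.38, GF = 11, and ∠KGF = 45°, by the law of cosines:
  KF² = KG² + GF² - 2·KG·GF·cos(45°) = 457 + 121 - 332.6 = 245.4
  KF ≈ 15.67

Step 8: From NC = 27.2, NE = 25, CE = 3, by the inverse law of cosines:
  cos(∠CNE) = (NC² + NE² - CE²) / (2·NC·NE)
  ∠CNE = 4.47°

Step 9: From EI = 26.25, EN = 25, IN = 8, by the inverse law of cosines:
  cos(∠IEN) = (EI² + EN² - IN²) / (2·EI·EN)
  ∠IEN = 17.74°

Step 10: From KE = 24, KG = 21.38, EG = 7, by the inverse law of cosines:
  cos(∠EKG) = (KE² + KG² - EG²) / (2·KE·KG)
  ∠EKG = 16.47°

Step 11: From CE = 3, CN = 27.2, EN = 25, by the inverse law of cosines:
  cos(∠ECN) = (CE² + CN² - EN²) / (2·CE·CN)
  ∠ECN = 40.53°

Step 12: From GE = 7, GK = 21.38, EK = 24, by the inverse law of cosines:
  cos(∠EGK) = (GE² + GK² - EK²) / (2·GE·GK)
  ∠EGK = 103.53°

Step 13: From IE = 26.25, IN = 8, EN = 25, by the inverse law of cosines:
  cos(∠EIN) = (IE² + IN² - EN²) / (2·IE·IN)
  ∠EIN = 72.26°

Step 14: From KF = 15.67, KG = 21.38, FG = 11, by the inverse law of cosines:
  cos(∠FKG) = (KF² + KG² - FG²) / (2·KF·KG)
  ∠FKG = 29.77°

Step 15: From FG = 11, FK = 15.67, GK = 21.38, by the inverse law of cosines:
  cos(∠GFK) = (FG² + FK² - GK²) / (2·FG·FK)
  ∠GFK = 105.23°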